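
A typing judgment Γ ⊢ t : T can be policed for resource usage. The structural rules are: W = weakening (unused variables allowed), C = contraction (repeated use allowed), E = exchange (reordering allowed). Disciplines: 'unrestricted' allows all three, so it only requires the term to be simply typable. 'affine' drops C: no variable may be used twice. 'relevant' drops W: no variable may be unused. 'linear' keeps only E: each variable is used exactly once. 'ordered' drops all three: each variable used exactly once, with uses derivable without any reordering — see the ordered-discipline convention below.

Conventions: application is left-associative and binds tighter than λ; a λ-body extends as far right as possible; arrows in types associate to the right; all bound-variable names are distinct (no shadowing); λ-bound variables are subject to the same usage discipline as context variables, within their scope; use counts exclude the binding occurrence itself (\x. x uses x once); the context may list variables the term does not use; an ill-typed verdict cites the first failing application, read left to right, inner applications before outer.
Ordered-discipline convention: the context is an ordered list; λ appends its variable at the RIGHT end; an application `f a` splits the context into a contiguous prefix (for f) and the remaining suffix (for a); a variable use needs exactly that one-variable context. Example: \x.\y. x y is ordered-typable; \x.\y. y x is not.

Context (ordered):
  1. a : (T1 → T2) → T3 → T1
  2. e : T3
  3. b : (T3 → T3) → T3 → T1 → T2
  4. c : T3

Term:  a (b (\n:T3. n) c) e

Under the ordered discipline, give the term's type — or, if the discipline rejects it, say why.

not well-typed under ordered — needs exchange: uses follow a, b, n, c, e
variable uses: a: 1×, e: 1×, b: 1×, c: 1×, n (λ-bound): 1×
use order (left to right): a, b, n, c, e
typing: well-typed at T1
per-discipline verdicts: ordered ✗ | linear ✓ | affine ✓ | relevant ✓ | unrestricted ✓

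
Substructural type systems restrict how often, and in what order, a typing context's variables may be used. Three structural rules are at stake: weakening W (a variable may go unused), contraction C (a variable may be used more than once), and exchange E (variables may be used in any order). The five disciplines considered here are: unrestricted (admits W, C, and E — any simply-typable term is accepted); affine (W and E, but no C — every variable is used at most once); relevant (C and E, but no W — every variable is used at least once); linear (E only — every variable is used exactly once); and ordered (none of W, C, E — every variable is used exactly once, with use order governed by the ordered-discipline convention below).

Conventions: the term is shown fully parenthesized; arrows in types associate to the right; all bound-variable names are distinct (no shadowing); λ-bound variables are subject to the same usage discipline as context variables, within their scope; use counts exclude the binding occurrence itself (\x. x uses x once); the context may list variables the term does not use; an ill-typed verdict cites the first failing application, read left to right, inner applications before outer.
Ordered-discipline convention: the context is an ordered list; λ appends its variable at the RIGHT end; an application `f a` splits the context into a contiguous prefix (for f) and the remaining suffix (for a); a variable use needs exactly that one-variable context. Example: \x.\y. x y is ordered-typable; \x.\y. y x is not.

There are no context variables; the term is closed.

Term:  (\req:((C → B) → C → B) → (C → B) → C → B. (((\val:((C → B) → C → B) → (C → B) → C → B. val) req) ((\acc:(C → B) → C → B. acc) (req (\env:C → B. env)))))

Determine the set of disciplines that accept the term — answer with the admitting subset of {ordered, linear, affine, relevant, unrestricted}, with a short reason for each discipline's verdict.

admitted in: relevant, unrestricted
counts: req (λ-bound): 2×, val (λ-bound): 1×, acc (λ-bound): 1×, env (λ-bound): 1×
use order (left to right): val, req, acc, req, env
typing: the term checks, with type (((C → B) → C → B) → (C → B) → C → B) → (C → B) → C → B
ordered ✗ (req ×2 used more than once (contraction))
linear ✗ (req ×2 used more than once (contraction))
affine ✗ (req ×2 used more than once (contraction))
relevant ✓ (none of req, val, acc, env goes unused)
unrestricted ✓ (type-checks ((((C → B) → C → B) → (C → B) → C → B) → (C → B) → C → B) and nothing is barred)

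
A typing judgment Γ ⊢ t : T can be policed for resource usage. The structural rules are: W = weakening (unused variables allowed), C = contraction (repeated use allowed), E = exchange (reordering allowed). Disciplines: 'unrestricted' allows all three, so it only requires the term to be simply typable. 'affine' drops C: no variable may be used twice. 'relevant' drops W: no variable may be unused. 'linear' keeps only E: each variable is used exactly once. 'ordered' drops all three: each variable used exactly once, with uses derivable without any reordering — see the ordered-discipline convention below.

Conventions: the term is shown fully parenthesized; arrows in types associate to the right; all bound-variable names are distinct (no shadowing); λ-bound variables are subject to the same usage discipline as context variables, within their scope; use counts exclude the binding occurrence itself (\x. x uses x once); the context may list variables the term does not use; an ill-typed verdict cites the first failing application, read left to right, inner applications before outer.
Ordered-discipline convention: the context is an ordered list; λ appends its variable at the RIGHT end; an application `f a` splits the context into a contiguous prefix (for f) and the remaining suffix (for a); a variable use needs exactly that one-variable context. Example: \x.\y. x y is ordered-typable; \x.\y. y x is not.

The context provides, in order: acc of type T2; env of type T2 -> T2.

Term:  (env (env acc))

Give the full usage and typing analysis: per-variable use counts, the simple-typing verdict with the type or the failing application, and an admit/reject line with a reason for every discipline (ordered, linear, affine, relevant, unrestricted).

use counts: acc=1; env=2
order of uses: env, env, acc
typing: the term checks, with type T2
ordered ✗ (uses contraction: env ×2)
linear ✗ (uses contraction: env ×2)
affine ✗ (uses contraction: env ×2)
relevant ✓ (every one of acc, env appears)
unrestricted ✓ (typability at T2 is all that's needed)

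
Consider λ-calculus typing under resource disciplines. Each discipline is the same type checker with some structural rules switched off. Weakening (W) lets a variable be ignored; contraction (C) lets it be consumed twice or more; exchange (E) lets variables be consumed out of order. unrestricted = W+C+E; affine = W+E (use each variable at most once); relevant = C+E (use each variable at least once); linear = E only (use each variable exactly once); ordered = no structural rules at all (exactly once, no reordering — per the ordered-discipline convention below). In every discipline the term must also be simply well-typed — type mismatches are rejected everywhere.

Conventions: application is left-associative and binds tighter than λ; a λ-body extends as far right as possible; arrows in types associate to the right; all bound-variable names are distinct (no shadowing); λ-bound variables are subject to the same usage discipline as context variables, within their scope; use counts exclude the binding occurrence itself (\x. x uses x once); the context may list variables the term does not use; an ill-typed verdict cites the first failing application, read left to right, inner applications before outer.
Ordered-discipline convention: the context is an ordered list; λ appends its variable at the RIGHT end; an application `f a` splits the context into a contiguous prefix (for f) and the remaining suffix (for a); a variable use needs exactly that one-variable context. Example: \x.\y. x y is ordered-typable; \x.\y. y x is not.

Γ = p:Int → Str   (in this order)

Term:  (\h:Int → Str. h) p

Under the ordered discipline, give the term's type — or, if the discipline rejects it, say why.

term : Int → Str
variable uses: p ×1; h (λ-bound) ×1
uses in reading order: h, p
typing: the term checks, with type Int → Str
per-discipline verdicts: ordered ✓ · linear ✓ · affine ✓ · relevant ✓ · unrestricted ✓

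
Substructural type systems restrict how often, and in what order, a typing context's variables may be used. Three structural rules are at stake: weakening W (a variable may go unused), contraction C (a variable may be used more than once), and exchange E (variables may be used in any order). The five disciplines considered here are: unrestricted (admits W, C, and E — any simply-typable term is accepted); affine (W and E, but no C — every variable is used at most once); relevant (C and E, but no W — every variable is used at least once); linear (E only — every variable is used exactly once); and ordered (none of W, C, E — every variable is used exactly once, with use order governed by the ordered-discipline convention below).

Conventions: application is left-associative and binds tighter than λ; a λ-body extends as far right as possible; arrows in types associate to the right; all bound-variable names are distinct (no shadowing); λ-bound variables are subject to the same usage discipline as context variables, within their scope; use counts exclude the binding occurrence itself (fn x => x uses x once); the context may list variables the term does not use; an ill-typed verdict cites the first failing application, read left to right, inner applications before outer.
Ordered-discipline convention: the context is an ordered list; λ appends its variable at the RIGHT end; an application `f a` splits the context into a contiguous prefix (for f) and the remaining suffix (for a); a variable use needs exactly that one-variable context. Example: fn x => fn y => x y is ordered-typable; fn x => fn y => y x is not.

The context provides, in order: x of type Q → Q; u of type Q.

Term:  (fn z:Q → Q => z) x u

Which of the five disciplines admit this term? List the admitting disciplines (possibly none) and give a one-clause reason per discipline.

admitted in: ordered, linear, affine, relevant, unrestricted
use counts: x ×1, u ×1, z [bound] ×1
uses in reading order: z, x, u
typing: the term checks, with type Q
ordered ✓ (one use each (x, u, z); ordered split holds)
linear ✓ (each of x, u, z used exactly once)
affine ✓ (none of x, u, z used more than once)
relevant ✓ (none of x, u, z goes unused)
unrestricted ✓ (well-typed at Q; no restrictions here)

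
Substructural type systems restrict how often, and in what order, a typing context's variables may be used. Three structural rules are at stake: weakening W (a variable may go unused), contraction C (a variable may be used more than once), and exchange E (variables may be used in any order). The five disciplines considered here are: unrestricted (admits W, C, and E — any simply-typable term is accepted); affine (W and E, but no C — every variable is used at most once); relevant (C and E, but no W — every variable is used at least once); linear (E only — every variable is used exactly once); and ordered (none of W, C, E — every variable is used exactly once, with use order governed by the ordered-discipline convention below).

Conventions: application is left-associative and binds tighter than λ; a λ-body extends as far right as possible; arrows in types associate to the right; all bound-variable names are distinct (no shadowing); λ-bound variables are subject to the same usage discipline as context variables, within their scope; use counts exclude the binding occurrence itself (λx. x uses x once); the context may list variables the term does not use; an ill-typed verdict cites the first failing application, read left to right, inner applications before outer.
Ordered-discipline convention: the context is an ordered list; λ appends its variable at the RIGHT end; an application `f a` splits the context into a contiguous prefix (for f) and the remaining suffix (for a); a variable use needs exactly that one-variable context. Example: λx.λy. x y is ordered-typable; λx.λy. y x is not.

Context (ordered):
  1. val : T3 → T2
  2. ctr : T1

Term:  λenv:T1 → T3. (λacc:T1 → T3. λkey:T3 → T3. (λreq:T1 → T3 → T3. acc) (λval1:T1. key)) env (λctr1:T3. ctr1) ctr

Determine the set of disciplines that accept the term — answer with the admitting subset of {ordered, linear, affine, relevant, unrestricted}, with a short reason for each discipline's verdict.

admitted in: affine, unrestricted
usage: val: 0; ctr: 1; env (bound): 1; acc (bound): 1; key (bound): 1; req (bound): 0; val1 (bound): 0; ctr1 (bound): 1
order of uses: acc, key, env, ctr1, ctr
typing: well-typed at (T1 → T3) → T3
ordered ✗ (val, req, val1 never used (weakening))
linear ✗ (val, req, val1 never used (weakening))
affine ✓ (none of val, ctr, env, acc, key, req, val1, ctr1 used more than once)
relevant ✗ (val, req, val1 never used (weakening))
unrestricted ✓ (typability at (T1 → T3) → T3 is all that's needed)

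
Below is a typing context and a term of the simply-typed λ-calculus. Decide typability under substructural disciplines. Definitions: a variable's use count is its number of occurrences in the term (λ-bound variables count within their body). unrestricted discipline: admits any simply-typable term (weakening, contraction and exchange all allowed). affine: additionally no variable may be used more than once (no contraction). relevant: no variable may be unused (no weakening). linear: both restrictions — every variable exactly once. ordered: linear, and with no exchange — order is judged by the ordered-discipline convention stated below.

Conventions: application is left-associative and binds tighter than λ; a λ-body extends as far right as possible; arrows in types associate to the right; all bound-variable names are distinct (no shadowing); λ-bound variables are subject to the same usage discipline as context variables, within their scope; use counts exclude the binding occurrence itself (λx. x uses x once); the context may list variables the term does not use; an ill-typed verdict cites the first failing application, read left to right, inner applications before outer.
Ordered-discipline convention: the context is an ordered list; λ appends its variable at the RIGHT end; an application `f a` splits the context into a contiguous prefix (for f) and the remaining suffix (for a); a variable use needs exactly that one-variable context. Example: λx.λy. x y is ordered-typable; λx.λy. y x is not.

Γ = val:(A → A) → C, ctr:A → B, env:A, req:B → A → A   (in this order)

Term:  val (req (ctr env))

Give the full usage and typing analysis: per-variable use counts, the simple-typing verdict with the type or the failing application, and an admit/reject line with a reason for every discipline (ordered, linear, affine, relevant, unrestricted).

use counts: val: 1, ctr: 1, env: 1, req: 1
uses in reading order: val, req, ctr, env
typing: ✓ — C
ordered ✗ (no ordered split (uses run val, req, ctr, env))
linear ✓ (exactly-once usage across val, ctr, env, req)
affine ✓ (at most one use each (val, ctr, env, req))
relevant ✓ (val, ctr, env, req: all used, weakening unneeded)
unrestricted ✓ (simply typable at C; W, C, E all held)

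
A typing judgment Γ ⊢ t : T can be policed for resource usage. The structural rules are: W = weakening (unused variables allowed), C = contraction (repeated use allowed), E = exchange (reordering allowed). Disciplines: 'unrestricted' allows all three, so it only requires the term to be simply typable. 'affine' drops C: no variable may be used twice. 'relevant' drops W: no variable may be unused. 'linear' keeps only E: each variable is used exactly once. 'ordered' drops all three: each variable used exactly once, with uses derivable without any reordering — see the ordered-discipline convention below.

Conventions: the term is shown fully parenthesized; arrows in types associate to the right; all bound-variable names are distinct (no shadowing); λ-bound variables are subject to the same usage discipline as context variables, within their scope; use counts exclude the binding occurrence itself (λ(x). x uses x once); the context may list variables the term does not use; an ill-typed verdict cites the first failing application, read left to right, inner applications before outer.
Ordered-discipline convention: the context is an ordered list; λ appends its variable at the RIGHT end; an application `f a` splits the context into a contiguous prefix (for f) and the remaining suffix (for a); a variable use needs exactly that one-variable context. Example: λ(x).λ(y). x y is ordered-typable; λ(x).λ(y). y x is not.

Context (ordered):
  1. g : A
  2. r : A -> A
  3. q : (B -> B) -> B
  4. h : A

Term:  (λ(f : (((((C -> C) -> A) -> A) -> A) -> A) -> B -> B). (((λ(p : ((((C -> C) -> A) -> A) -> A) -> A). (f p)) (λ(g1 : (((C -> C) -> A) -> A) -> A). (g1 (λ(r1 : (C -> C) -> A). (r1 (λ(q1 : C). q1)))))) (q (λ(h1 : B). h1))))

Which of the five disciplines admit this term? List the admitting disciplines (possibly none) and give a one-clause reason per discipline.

admitted by: affine, unrestricted
usage: g=0; r=0; q=1; h=0; f [bound]=1; p [bound]=1; g1 [bound]=1; r1 [bound]=1; q1 [bound]=1; h1 [bound]=1
uses in reading order: f, p, g1, r1, q1, q, h1
typing: well-typed — term : ((((((C -> C) -> A) -> A) -> A) -> A) -> B -> B) -> B
ordered: ✗ — needs weakening: g, r, h unused
linear: ✗ — needs weakening: g, r, h unused
affine: ✓ — no duplicate uses among g, r, q, h, f, p, g1, r1, q1, h1
relevant: ✗ — needs weakening: g, r, h unused
unrestricted: ✓ — simply typable at ((((((C -> C) -> A) -> A) -> A) -> A) -> B -> B) -> B; W, C, E all held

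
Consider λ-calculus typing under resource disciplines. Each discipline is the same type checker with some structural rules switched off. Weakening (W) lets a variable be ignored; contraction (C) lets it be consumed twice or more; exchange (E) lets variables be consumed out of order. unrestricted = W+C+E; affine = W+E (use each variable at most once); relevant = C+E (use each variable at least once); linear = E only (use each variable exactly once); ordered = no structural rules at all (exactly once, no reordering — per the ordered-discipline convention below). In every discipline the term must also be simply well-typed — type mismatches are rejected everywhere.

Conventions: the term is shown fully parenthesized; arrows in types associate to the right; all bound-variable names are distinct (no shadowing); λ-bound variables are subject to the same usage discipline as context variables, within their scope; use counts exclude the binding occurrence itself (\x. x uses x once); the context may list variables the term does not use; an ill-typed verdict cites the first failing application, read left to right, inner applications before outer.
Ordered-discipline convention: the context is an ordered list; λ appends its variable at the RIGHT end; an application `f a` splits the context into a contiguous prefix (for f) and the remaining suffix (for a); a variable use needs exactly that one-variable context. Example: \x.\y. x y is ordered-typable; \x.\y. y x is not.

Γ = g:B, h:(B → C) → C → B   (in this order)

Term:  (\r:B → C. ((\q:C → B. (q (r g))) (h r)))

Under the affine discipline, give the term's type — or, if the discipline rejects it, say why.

not well-typed under affine — repeated use of r ×2
counts: g=1, h=1, r (λ-bound)=2, q (λ-bound)=1
order of uses: q, r, g, h, r
typing: ✓ — (B → C) → B
per-discipline verdicts: ordered ✗ | linear ✗ | affine ✗ | relevant ✓ | unrestricted ✓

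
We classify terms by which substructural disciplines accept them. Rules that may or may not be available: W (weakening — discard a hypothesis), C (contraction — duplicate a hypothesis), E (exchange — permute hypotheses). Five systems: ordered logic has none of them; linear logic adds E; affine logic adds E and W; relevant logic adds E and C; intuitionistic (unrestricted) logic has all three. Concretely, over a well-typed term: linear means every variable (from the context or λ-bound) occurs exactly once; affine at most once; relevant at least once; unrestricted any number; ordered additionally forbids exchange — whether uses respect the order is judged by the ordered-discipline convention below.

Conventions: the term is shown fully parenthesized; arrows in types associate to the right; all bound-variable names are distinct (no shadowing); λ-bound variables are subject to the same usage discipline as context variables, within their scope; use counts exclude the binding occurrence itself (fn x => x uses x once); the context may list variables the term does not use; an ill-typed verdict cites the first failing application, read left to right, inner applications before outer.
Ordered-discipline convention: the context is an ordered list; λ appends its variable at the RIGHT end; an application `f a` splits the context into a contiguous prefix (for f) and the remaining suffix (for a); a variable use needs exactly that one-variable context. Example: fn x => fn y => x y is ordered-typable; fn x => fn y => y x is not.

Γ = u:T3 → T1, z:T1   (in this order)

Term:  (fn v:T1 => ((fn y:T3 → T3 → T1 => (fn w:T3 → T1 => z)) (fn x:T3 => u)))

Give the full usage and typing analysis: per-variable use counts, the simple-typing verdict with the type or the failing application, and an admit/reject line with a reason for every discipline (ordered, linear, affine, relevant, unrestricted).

variable uses: u=1, z=1, v (λ-bound)=0, y (λ-bound)=0, w (λ-bound)=0, x (λ-bound)=0
uses in reading order: z, u
typing: well-typed — term : T1 → (T3 → T1) → T1
ordered: ✗, unused: v, y, w, x — weakening required
linear: ✗, unused: v, y, w, x — weakening required
affine: ✓, u, z, v, y, w, x: no repeats, contraction unneeded
relevant: ✗, unused: v, y, w, x — weakening required
unrestricted: ✓, simply typable at T1 → (T3 → T1) → T1; W, C, E all held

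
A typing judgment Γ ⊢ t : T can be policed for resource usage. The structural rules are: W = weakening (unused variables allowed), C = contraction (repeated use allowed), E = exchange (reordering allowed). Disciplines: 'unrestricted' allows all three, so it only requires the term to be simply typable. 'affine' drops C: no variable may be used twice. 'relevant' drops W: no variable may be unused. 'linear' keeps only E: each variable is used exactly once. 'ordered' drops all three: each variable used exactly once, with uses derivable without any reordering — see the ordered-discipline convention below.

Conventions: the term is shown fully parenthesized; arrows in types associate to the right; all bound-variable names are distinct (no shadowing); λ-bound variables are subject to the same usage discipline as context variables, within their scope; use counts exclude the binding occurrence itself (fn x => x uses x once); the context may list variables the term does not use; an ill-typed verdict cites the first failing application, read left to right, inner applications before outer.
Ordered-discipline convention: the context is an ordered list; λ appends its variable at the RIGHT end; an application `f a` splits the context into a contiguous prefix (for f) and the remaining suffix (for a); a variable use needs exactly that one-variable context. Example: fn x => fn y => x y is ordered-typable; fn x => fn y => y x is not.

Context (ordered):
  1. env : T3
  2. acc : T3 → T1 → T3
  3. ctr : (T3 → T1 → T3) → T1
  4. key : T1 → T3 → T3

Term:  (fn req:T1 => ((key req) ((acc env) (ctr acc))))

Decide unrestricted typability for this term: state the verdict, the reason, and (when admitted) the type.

yes — well-typed at T1 → T3; no restrictions here; term : T1 → T3
variable uses: env ×1, acc ×2, ctr ×1, key ×1, req (λ-bound) ×1
order of uses: key, req, acc, env, ctr, acc
typing: well-typed at T1 → T3
summary: ordered ✗; linear ✗; affine ✗; relevant ✓; unrestricted ✓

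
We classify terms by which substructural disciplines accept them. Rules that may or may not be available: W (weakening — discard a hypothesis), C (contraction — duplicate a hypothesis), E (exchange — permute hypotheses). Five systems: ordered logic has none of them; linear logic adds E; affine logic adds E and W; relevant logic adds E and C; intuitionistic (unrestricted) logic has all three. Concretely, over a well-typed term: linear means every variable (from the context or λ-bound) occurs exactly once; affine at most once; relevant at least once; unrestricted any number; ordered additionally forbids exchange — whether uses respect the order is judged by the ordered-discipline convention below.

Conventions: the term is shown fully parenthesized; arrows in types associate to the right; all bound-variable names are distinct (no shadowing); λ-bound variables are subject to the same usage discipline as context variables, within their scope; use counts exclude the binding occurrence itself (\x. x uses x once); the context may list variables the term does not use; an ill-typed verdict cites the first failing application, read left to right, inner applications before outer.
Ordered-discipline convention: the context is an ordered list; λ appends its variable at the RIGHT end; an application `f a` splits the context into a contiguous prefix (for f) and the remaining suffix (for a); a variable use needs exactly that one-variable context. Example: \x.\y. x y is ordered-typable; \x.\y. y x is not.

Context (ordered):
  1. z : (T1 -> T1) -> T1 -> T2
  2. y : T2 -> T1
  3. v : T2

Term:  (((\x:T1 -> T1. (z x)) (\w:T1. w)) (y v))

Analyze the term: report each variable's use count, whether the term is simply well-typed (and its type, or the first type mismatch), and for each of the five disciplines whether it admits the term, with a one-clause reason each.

usage: z ×1; y ×1; v ×1; x (bound) ×1; w (bound) ×1
order of uses: z, x, w, y, v
typing: well-typed at T2
ordered: ✓ — one use each (z, y, v, x, w); ordered split holds
linear: ✓ — each of z, y, v, x, w used exactly once
affine: ✓ — at most one use each (z, y, v, x, w)
relevant: ✓ — every one of z, y, v, x, w appears
unrestricted: ✓ — well-typed at T2; no restrictions here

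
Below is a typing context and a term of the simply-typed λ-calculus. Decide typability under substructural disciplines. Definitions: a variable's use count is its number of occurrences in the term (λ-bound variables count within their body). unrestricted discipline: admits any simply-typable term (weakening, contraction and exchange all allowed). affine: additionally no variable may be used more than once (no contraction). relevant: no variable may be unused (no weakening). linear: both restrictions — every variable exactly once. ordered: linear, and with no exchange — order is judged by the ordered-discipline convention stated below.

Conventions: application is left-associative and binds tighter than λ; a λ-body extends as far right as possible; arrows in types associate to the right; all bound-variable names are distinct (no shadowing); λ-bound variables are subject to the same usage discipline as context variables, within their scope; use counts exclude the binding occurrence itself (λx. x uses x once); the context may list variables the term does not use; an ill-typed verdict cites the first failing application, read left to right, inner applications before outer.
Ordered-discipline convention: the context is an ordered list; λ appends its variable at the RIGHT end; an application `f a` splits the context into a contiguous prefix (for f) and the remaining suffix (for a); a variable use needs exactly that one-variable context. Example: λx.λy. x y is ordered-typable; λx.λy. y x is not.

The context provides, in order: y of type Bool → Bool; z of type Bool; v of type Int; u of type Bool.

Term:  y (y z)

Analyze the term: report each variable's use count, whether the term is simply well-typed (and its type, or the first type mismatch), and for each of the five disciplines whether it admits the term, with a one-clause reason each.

usage: y: 2×, z: 1×, v: 0×, u: 0×
uses in reading order: y, y, z
typing: well-typed at Bool
ordered: ✗, uses contraction: y ×2; v, u left unused
linear: ✗, uses contraction: y ×2; v, u left unused
affine: ✗, uses contraction: y ×2
relevant: ✗, v, u left unused
unrestricted: ✓, well-typed at Bool; no restrictions here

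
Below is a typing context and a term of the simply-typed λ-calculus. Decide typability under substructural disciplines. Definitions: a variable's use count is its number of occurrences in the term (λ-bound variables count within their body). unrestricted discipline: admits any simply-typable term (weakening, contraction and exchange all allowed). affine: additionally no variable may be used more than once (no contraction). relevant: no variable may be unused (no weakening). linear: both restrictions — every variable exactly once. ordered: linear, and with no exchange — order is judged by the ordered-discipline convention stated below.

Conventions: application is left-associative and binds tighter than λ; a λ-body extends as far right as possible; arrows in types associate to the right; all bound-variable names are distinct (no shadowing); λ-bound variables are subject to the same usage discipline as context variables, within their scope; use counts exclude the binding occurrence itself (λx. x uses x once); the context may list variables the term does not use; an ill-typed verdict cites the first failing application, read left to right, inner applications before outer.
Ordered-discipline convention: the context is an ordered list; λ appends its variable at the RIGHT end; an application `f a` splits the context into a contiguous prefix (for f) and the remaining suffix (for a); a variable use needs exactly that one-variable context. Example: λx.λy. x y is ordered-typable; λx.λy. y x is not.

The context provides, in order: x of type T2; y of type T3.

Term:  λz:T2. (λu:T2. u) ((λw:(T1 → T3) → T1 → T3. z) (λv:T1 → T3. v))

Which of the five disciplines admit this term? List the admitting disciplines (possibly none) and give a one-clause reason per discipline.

admitting disciplines: affine, unrestricted
usage: x ×0; y ×0; z (λ-bound) ×1; u (λ-bound) ×1; w (λ-bound) ×0; v (λ-bound) ×1
use order (left to right): u, z, v
typing: well-typed — term : T2 → T2
ordered: ✗, x, y, w left unused
linear: ✗, x, y, w left unused
affine: ✓, no duplicate uses among x, y, z, u, w, v
relevant: ✗, x, y, w left unused
unrestricted: ✓, well-typed at T2 → T2; no restrictions here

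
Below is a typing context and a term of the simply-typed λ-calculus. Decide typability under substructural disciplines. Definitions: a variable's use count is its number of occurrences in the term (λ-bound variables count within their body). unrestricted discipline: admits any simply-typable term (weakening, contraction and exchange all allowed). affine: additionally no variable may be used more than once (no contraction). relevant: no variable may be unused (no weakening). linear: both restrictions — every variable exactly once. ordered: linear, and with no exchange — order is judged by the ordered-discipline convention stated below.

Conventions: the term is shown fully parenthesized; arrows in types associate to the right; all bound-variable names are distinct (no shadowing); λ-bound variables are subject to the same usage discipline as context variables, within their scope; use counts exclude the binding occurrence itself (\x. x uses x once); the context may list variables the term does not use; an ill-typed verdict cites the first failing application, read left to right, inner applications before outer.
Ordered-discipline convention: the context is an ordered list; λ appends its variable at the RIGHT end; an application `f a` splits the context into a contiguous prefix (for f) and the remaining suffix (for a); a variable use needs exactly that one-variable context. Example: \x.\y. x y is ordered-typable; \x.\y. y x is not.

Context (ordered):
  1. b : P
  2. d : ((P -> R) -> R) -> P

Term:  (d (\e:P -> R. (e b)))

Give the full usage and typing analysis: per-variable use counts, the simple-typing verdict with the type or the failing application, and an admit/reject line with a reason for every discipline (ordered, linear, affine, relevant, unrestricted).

use counts: b=1; d=1; e (λ-bound)=1
uses in reading order: d, e, b
typing: well-typed at P
ordered: ✗, no ordered split (uses run d, e, b)
linear: ✓, each of b, d, e used exactly once
affine: ✓, none of b, d, e used more than once
relevant: ✓, at least one use each (b, d, e)
unrestricted: ✓, typability at P is all that's needed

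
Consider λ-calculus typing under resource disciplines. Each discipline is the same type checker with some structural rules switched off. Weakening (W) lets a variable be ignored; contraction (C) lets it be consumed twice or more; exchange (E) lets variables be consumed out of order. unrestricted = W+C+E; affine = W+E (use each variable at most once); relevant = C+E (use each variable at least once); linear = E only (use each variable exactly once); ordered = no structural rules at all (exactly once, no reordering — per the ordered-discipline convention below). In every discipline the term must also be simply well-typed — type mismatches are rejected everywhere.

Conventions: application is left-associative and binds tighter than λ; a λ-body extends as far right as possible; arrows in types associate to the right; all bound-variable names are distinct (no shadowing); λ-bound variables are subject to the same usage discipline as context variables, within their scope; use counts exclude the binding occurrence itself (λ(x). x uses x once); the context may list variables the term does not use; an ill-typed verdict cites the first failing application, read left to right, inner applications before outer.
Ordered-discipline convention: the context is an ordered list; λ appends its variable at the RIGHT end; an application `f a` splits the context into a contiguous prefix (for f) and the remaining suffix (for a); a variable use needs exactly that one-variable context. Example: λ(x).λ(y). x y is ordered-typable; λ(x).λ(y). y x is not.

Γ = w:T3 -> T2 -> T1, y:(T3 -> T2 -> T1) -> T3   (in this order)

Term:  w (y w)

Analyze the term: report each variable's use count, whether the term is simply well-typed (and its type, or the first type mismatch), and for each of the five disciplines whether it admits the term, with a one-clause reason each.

use counts: w=2, y=1
order of uses: w, y, w
typing: the term checks, with type T2 -> T1
ordered: ✗, needs contraction — w ×2
linear: ✗, needs contraction — w ×2
affine: ✗, needs contraction — w ×2
relevant: ✓, none of w, y goes unused
unrestricted: ✓, simply typable at T2 -> T1; W, C, E all held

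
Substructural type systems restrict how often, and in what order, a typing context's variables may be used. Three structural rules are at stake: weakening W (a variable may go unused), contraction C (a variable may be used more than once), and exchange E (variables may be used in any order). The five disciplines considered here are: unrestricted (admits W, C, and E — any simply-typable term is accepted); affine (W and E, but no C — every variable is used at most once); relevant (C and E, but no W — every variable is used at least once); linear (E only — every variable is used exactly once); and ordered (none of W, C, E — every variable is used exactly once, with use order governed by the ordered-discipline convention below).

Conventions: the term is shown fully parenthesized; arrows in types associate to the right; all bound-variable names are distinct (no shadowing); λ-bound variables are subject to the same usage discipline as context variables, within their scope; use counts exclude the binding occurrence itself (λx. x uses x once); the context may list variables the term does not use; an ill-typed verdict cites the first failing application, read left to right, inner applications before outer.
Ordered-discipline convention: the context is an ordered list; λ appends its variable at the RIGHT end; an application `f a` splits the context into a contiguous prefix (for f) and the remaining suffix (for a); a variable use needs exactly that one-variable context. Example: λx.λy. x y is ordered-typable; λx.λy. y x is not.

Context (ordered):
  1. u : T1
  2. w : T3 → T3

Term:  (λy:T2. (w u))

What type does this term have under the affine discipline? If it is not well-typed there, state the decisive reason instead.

not well-typed under affine — a type mismatch blocks all five
counts: u: 1×, w: 1×, y (λ-bound): 0×
uses in reading order: w, u
typing: ill-typed: an argument T1 mismatches the expected T3
across the five disciplines: ordered ✗, linear ✗, affine ✗, relevant ✗, unrestricted ✗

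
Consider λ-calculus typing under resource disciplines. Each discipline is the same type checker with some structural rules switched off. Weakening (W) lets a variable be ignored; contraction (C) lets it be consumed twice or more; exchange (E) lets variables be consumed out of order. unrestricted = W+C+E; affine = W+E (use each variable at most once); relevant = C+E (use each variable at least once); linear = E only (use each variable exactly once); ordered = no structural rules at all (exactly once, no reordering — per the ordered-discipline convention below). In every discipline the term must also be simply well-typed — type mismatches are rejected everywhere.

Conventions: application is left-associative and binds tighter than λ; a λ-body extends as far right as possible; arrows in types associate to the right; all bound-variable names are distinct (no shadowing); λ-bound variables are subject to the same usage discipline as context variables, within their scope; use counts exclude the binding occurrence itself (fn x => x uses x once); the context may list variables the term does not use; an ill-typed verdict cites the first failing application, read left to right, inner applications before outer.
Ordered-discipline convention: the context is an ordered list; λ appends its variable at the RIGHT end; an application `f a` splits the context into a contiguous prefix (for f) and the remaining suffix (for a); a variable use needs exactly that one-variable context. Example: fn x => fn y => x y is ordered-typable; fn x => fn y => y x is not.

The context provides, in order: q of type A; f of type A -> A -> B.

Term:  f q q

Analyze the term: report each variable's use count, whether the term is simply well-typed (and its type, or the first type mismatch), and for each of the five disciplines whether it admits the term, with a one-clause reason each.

usage: q: 2×, f: 1×
left-to-right use order: f, q, q
typing: well-typed at B
ordered: ✗, repeated use of q ×2
linear: ✗, repeated use of q ×2
affine: ✗, repeated use of q ×2
relevant: ✓, every one of q, f appears
unrestricted: ✓, well-typed at B; no restrictions here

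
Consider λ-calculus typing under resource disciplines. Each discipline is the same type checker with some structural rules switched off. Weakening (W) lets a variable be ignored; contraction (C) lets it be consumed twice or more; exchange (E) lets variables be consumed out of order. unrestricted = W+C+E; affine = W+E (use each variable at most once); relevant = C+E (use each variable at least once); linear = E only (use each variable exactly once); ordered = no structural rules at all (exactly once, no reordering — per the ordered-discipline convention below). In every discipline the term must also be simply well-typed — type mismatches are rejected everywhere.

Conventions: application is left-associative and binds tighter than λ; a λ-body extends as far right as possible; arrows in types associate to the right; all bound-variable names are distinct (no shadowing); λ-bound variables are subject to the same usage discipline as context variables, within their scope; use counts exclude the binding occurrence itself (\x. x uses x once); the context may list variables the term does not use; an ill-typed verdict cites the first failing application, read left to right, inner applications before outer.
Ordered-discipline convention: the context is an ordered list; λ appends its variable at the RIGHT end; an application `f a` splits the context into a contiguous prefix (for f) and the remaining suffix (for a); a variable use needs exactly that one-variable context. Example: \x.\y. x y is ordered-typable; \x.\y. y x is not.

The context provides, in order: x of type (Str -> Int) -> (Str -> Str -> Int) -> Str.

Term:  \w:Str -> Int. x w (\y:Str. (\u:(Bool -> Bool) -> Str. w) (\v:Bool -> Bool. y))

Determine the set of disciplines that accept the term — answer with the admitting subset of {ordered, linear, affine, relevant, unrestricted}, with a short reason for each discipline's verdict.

admitted in: unrestricted
use counts: x=1; w (λ-bound)=2; y (λ-bound)=1; u (λ-bound)=0; v (λ-bound)=0
use order (left to right): x, w, w, y
typing: well-typed at (Str -> Int) -> Str
ordered: ✗ — needs contraction — w ×2; u, v left unused
linear: ✗ — needs contraction — w ×2; u, v left unused
affine: ✗ — needs contraction — w ×2
relevant: ✗ — u, v left unused
unrestricted: ✓ — typability at (Str -> Int) -> Str is all that's needed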